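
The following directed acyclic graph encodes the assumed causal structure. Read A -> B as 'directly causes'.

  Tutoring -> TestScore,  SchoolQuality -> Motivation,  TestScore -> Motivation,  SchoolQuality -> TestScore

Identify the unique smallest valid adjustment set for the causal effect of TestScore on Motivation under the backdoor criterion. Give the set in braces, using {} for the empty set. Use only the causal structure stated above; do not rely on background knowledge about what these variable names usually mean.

Variables eligible for adjustment (non-descendants of TestScore, excluding TestScore and Motivation): {SchoolQuality, Tutoring}.
Backdoor paths from TestScore to Motivation:
  P1: TestScore <- SchoolQuality -> Motivation
The empty set is not sufficient: P1 (TestScore <- SchoolQuality -> Motivation) has no collider blocking it and no conditioned non-collider, so it is open.
Try {SchoolQuality}:
  P1: blocked at fork node SchoolQuality ∈ conditioning set.
{SchoolQuality} contains no descendant of TestScore and blocks every backdoor path.
No other singleton works — e.g. {Tutoring} leaves P1 open — so {SchoolQuality} is the unique smallest valid adjustment set.

{SchoolQuality}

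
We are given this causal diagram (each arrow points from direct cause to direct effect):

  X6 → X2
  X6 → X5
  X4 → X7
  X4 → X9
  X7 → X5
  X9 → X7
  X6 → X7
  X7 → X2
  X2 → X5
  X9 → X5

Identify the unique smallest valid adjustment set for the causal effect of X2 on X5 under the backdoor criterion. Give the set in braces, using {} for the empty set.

Variables eligible for adjustment (non-descendants of X2, excluding X2 and X5): {X4, X6, X7, X9}.
Backdoor paths from X2 to X5:
  P1: X2 <- X6 -> X7 <- X4 -> X9 -> X5
  P2: X2 <- X6 -> X7 <- X9 -> X5
  P3: X2 <- X6 -> X7 -> X5
  P4: X2 <- X6 -> X5
  P5: X2 <- X7 <- X4 -> X9 -> X5
  P6: X2 <- X7 <- X9 -> X5
  P7: X2 <- X7 <- X6 -> X5
  P8: X2 <- X7 -> X5
The empty set is not sufficient: P3 (X2 <- X6 -> X7 -> X5) has no collider blocking it and no conditioned non-collider, so it is open.
Try {X6, X7}:
  P1: blocked at fork node X6 ∈ conditioning set.
  P2: blocked at fork node X6 ∈ conditioning set.
  P3: blocked at fork node X6 ∈ conditioning set.
  P4: blocked at fork node X6 ∈ conditioning set.
  P5: blocked at chain node X7 ∈ conditioning set.
  P6: blocked at chain node X7 ∈ conditioning set.
  P7: blocked at chain node X7 ∈ conditioning set.
  P8: blocked at fork node X7 ∈ conditioning set.
{X6, X7} contains no descendant of X2 and blocks every backdoor path.
Every element of {X6, X7} is needed (dropping X6 leaves P1 open; dropping X7 leaves P5 open), so no proper subset is valid.
Among all size-2 subsets of the eligible variables, only {X6, X7} blocks every backdoor path, so it is the unique smallest valid adjustment set.

{X6, X7}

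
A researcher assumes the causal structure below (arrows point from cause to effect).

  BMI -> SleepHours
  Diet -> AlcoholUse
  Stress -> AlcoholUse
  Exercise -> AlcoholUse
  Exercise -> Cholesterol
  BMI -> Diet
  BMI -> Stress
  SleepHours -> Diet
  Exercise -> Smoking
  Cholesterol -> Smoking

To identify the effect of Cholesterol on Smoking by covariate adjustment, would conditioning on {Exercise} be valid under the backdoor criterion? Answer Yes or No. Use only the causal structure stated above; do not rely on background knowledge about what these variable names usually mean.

Yes

Backdoor paths from Cholesterol to Smoking (paths whose first edge points into Cholesterol):
  P1: Cholesterol <- Exercise -> Smoking
Condition 1 (no descendant of Cholesterol in the set): holds — descendants of Cholesterol are {Smoking}; none are in {Exercise}.
Condition 2 (every backdoor path blocked by {Exercise}):
  P1: blocked at fork node Exercise ∈ conditioning set.
{Exercise} satisfies the backdoor criterion.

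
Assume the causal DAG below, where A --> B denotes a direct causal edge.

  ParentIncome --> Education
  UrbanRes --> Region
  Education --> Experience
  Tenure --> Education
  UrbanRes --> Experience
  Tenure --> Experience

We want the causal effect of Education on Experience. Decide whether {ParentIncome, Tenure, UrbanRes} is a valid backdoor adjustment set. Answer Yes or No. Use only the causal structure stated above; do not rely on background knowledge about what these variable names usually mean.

Yes

Backdoor paths from Education to Experience (paths whose first edge points into Education):
  P1: Education <- Tenure -> Experience
Condition 1 (no descendant of Education in the set): holds — descendants of Education are {Experience}; none are in {ParentIncome, Tenure, UrbanRes}.
Condition 2 (every backdoor path blocked by {ParentIncome, Tenure, UrbanRes}):
  P1: blocked at fork node Tenure ∈ conditioning set.
{ParentIncome, Tenure, UrbanRes} satisfies the backdoor criterion.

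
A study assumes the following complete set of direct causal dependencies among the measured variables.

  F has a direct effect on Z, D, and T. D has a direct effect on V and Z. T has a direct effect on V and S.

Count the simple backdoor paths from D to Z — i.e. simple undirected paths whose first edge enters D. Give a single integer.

A backdoor path from D to Z is any simple undirected path whose first edge points into D (i.e. leaves D via a parent).
Parents of D: {F}.
Enumerating:
  P1: D <- F -> Z
That exhausts the simple backdoor paths. Count: 1.

1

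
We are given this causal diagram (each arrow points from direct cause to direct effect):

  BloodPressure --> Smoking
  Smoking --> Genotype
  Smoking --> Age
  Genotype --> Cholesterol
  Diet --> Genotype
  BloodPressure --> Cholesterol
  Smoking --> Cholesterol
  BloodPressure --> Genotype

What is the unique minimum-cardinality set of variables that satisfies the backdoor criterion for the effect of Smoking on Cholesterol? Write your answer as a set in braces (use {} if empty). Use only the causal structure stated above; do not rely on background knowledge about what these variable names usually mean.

{BloodPressure}

Variables eligible for adjustment (non-descendants of Smoking, excluding Smoking and Cholesterol): {BloodPressure, Diet}.
Backdoor paths from Smoking to Cholesterol:
  P1: Smoking <- BloodPressure -> Genotype -> Cholesterol
  P2: Smoking <- BloodPressure -> Cholesterol
The empty set is not sufficient: P1 (Smoking <- BloodPressure -> Genotype -> Cholesterol) has no collider blocking it and no conditioned non-collider, so it is open.
Try {BloodPressure}:
  P1: blocked at fork node BloodPressure ∈ conditioning set.
  P2: blocked at fork node BloodPressure ∈ conditioning set.
{BloodPressure} contains no descendant of Smoking and blocks every backdoor path.
No other singleton works — e.g. {Diet} leaves P1 open — so {BloodPressure} is the unique smallest valid adjustment set.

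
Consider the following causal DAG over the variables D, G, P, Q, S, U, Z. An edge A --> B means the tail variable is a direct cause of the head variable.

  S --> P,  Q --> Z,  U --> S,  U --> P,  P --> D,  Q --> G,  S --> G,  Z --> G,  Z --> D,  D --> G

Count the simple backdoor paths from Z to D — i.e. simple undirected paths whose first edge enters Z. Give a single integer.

A backdoor path from Z to D is any simple undirected path whose first edge points into Z (i.e. leaves Z via a parent).
Parents of Z: {Q}.
Enumerating:
  P1: Z <- Q -> G <- S <- U -> P -> D
  P2: Z <- Q -> G <- S -> P -> D
  P3: Z <- Q -> G <- D
That exhausts the simple backdoor paths. Count: 3.

3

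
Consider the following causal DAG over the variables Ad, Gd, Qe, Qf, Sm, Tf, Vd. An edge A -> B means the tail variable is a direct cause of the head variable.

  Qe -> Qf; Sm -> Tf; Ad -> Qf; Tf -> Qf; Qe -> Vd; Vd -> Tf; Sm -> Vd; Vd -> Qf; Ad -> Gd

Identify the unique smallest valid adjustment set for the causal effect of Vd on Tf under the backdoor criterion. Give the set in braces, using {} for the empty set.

{Sm}

Variables eligible for adjustment (non-descendants of Vd, excluding Vd and Tf): {Ad, Gd, Qe, Sm}.
Backdoor paths from Vd to Tf:
  P1: Vd <- Qe -> Qf <- Tf
  P2: Vd <- Sm -> Tf
The empty set is not sufficient: P2 (Vd <- Sm -> Tf) has no collider blocking it and no conditioned non-collider, so it is open.
Try {Sm}:
  P1: blocked at collider Qf (neither it nor any descendant is in the conditioning set).
  P2: blocked at fork node Sm ∈ conditioning set.
{Sm} contains no descendant of Vd and blocks every backdoor path.
No other singleton works — e.g. {Qe} leaves P2 open — so {Sm} is the unique smallest valid adjustment set.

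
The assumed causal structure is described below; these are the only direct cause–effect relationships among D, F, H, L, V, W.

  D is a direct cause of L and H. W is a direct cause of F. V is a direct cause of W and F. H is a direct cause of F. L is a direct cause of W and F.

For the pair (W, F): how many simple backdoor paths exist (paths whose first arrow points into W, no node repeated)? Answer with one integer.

3

A backdoor path from W to F is any simple undirected path whose first edge points into W (i.e. leaves W via a parent).
Parents of W: {L, V}.
Enumerating:
  P1: W <- V -> F
  P2: W <- L <- D -> H -> F
  P3: W <- L -> F
That exhausts the simple backdoor paths. Count: 3.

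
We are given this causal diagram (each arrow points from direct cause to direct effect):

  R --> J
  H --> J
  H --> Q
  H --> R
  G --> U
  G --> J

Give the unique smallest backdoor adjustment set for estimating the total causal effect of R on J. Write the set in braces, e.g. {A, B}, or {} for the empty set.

Variables eligible for adjustment (non-descendants of R, excluding R and J): {G, H, Q, U}.
Backdoor paths from R to J:
  P1: R <- H -> J
The empty set is not sufficient: P1 (R <- H -> J) has no collider blocking it and no conditioned non-collider, so it is open.
Try {H}:
  P1: blocked at fork node H ∈ conditioning set.
{H} contains no descendant of R and blocks every backdoor path.
No other singleton works — e.g. {G} leaves P1 open — so {H} is the unique smallest valid adjustment set.

{H}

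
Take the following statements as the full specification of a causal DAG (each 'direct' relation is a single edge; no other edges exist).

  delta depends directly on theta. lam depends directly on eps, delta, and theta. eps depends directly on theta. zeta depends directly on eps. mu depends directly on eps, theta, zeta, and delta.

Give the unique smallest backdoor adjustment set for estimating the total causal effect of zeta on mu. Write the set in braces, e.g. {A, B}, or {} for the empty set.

{eps}

Variables eligible for adjustment (non-descendants of zeta, excluding zeta and mu): {delta, eps, lam, theta}.
Backdoor paths from zeta to mu:
  P1: zeta <- eps <- theta -> delta -> mu
  P2: zeta <- eps <- theta -> lam <- delta -> mu
  P3: zeta <- eps <- theta -> mu
  P4: zeta <- eps -> lam <- theta -> delta -> mu
  P5: zeta <- eps -> lam <- theta -> mu
  P6: zeta <- eps -> lam <- delta <- theta -> mu
  P7: zeta <- eps -> lam <- delta -> mu
  P8: zeta <- eps -> mu
The empty set is not sufficient: P1 (zeta <- eps <- theta -> delta -> mu) has no collider blocking it and no conditioned non-collider, so it is open.
Try {eps}:
  P1: blocked at chain node eps ∈ conditioning set.
  P2: blocked at chain node eps ∈ conditioning set.
  P3: blocked at chain node eps ∈ conditioning set.
  P4: blocked at fork node eps ∈ conditioning set.
  P5: blocked at fork node eps ∈ conditioning set.
  P6: blocked at fork node eps ∈ conditioning set.
  P7: blocked at fork node eps ∈ conditioning set.
  P8: blocked at fork node eps ∈ conditioning set.
{eps} contains no descendant of zeta and blocks every backdoor path.
No other singleton works — e.g. {theta} leaves P8 open — so {eps} is the unique smallest valid adjustment set.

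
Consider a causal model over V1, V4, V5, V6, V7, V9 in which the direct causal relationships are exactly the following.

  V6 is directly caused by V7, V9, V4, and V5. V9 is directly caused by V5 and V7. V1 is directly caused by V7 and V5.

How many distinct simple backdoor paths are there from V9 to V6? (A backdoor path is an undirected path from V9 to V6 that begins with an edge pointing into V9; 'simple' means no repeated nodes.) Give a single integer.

4

A backdoor path from V9 to V6 is any simple undirected path whose first edge points into V9 (i.e. leaves V9 via a parent).
Parents of V9: {V5, V7}.
Enumerating:
  P1: V9 <- V5 -> V6
  P2: V9 <- V5 -> V1 <- V7 -> V6
  P3: V9 <- V7 -> V6
  P4: V9 <- V7 -> V1 <- V5 -> V6
That exhausts the simple backdoor paths. Count: 4.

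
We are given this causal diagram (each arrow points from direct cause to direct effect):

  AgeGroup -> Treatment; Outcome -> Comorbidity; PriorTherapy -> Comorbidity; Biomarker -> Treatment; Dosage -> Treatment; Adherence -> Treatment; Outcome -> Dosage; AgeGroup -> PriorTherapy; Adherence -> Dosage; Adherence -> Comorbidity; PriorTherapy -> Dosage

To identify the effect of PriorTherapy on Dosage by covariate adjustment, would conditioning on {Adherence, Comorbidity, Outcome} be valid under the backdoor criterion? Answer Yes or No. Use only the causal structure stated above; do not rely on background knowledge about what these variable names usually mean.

Backdoor paths from PriorTherapy to Dosage (paths whose first edge points into PriorTherapy):
  P1: PriorTherapy <- AgeGroup -> Treatment <- Adherence -> Comorbidity <- Outcome -> Dosage
  P2: PriorTherapy <- AgeGroup -> Treatment <- Adherence -> Dosage
  P3: PriorTherapy <- AgeGroup -> Treatment <- Dosage
Condition 1 (no descendant of PriorTherapy in the set): FAILS — Comorbidity is a descendant of PriorTherapy.
Condition 2 (every backdoor path blocked by {Adherence, Comorbidity, Outcome}):
  P1: blocked at collider Treatment (neither it nor any descendant is in the conditioning set).
  P2: blocked at collider Treatment (neither it nor any descendant is in the conditioning set).
  P3: blocked at collider Treatment (neither it nor any descendant is in the conditioning set).
{Adherence, Comorbidity, Outcome} does not satisfy the backdoor criterion.

No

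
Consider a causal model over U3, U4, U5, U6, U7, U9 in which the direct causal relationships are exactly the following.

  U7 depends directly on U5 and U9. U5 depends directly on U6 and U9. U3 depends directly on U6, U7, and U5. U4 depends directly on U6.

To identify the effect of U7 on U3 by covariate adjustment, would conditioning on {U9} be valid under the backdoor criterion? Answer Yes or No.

Backdoor paths from U7 to U3 (paths whose first edge points into U7):
  P1: U7 <- U9 -> U5 <- U6 -> U3
  P2: U7 <- U9 -> U5 -> U3
  P3: U7 <- U5 <- U6 -> U3
  P4: U7 <- U5 -> U3
Condition 1 (no descendant of U7 in the set): holds — descendants of U7 are {U3}; none are in {U9}.
Condition 2 (every backdoor path blocked by {U9}):
  P1: blocked at fork node U9 ∈ conditioning set.
  P2: blocked at fork node U9 ∈ conditioning set.
  P3: open — no interior node is in the conditioning set.
  P4: open — no interior node is in the conditioning set.
{U9} does not satisfy the backdoor criterion.

No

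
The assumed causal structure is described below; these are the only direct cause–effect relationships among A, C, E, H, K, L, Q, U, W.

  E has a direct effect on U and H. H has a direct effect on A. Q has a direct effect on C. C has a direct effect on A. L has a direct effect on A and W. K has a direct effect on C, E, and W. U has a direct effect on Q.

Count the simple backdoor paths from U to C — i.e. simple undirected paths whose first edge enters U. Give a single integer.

4

A backdoor path from U to C is any simple undirected path whose first edge points into U (i.e. leaves U via a parent).
Parents of U: {E}.
Enumerating:
  P1: U <- E <- K -> W <- L -> A <- C
  P2: U <- E <- K -> C
  P3: U <- E -> H -> A <- L -> W <- K -> C
  P4: U <- E -> H -> A <- C
That exhausts the simple backdoor paths. Count: 4.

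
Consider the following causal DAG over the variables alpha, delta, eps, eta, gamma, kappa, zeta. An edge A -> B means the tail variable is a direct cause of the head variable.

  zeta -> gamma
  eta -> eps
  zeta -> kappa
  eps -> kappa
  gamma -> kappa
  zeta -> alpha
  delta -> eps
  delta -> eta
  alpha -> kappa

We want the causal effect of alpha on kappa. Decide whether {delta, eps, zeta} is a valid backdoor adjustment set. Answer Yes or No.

Backdoor paths from alpha to kappa (paths whose first edge points into alpha):
  P1: alpha <- zeta -> gamma -> kappa
  P2: alpha <- zeta -> kappa
Condition 1 (no descendant of alpha in the set): holds — descendants of alpha are {kappa}; none are in {delta, eps, zeta}.
Condition 2 (every backdoor path blocked by {delta, eps, zeta}):
  P1: blocked at fork node zeta ∈ conditioning set.
  P2: blocked at fork node zeta ∈ conditioning set.
{delta, eps, zeta} satisfies the backdoor criterion.

Yes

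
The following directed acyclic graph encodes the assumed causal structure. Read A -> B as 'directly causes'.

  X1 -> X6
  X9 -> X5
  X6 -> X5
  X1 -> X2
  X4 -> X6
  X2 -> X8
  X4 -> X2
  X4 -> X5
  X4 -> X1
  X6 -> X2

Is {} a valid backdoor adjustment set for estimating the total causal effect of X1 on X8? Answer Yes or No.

Backdoor paths from X1 to X8 (paths whose first edge points into X1):
  P1: X1 <- X4 -> X6 -> X2 -> X8
  P2: X1 <- X4 -> X2 -> X8
  P3: X1 <- X4 -> X5 <- X6 -> X2 -> X8
Condition 1 (no descendant of X1 in the set): holds — descendants of X1 are {X2, X5, X6, X8}; none are in {}.
Condition 2 (every backdoor path blocked by {}):
  P1: open — no interior node is in the conditioning set.
  P2: open — no interior node is in the conditioning set.
  P3: blocked at collider X5 (neither it nor any descendant is in the conditioning set).
{} does not satisfy the backdoor criterion.

No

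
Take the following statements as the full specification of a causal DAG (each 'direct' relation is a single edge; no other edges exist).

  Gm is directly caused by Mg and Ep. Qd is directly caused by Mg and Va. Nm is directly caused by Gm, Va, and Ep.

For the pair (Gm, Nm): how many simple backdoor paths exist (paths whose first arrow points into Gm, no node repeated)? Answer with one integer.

A backdoor path from Gm to Nm is any simple undirected path whose first edge points into Gm (i.e. leaves Gm via a parent).
Parents of Gm: {Ep, Mg}.
Enumerating:
  P1: Gm <- Ep -> Nm
  P2: Gm <- Mg -> Qd <- Va -> Nm
That exhausts the simple backdoor paths. Count: 2.

2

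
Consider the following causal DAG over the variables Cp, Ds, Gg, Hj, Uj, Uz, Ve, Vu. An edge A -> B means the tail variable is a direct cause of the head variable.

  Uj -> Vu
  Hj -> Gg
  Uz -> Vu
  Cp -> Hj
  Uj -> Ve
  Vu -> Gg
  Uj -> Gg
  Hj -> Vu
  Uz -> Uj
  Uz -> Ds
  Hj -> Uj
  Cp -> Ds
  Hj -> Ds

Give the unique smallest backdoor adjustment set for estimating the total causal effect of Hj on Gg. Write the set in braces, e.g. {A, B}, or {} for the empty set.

{}

Variables eligible for adjustment (non-descendants of Hj, excluding Hj and Gg): {Cp, Uz}.
Backdoor paths from Hj to Gg:
  P1: Hj <- Cp -> Ds <- Uz -> Uj -> Vu -> Gg
  P2: Hj <- Cp -> Ds <- Uz -> Uj -> Gg
  P3: Hj <- Cp -> Ds <- Uz -> Vu <- Uj -> Gg
  P4: Hj <- Cp -> Ds <- Uz -> Vu -> Gg
Each backdoor path contains an unconditioned collider, so every path is already blocked with the empty conditioning set:
  P1: blocked at collider Ds (neither it nor any descendant is in the conditioning set).
  P2: blocked at collider Ds (neither it nor any descendant is in the conditioning set).
  P3: blocked at collider Ds (neither it nor any descendant is in the conditioning set).
  P4: blocked at collider Ds (neither it nor any descendant is in the conditioning set).
The empty set is therefore the unique smallest valid set.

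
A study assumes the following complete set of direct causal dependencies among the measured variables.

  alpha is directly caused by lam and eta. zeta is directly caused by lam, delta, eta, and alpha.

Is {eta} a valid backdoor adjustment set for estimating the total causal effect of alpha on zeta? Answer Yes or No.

Backdoor paths from alpha to zeta (paths whose first edge points into alpha):
  P1: alpha <- lam -> zeta
  P2: alpha <- eta -> zeta
Condition 1 (no descendant of alpha in the set): holds — descendants of alpha are {zeta}; none are in {eta}.
Condition 2 (every backdoor path blocked by {eta}):
  P1: open — no interior node is in the conditioning set.
  P2: blocked at fork node eta ∈ conditioning set.
{eta} does not satisfy the backdoor criterion.

No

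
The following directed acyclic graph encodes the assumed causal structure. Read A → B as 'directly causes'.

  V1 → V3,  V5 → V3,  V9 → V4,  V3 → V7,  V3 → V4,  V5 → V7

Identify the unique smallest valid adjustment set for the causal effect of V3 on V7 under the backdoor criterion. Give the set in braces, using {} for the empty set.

Variables eligible for adjustment (non-descendants of V3, excluding V3 and V7): {V1, V5, V9}.
Backdoor paths from V3 to V7:
  P1: V3 <- V5 -> V7
The empty set is not sufficient: P1 (V3 <- V5 -> V7) has no collider blocking it and no conditioned non-collider, so it is open.
Try {V5}:
  P1: blocked at fork node V5 ∈ conditioning set.
{V5} contains no descendant of V3 and blocks every backdoor path.
No other singleton works — e.g. {V1} leaves P1 open — so {V5} is the unique smallest valid adjustment set.

{V5}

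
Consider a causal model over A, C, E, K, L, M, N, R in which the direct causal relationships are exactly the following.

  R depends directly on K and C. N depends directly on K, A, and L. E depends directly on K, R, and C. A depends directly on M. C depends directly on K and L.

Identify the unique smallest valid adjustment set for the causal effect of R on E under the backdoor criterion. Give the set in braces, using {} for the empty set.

Variables eligible for adjustment (non-descendants of R, excluding R and E): {A, C, K, L, M, N}.
Backdoor paths from R to E:
  P1: R <- K -> N <- L -> C -> E
  P2: R <- K -> C -> E
  P3: R <- K -> E
  P4: R <- C <- L -> N <- K -> E
  P5: R <- C <- K -> E
  P6: R <- C -> E
The empty set is not sufficient: P2 (R <- K -> C -> E) has no collider blocking it and no conditioned non-collider, so it is open.
Try {C, K}:
  P1: blocked at fork node K ∈ conditioning set.
  P2: blocked at fork node K ∈ conditioning set.
  P3: blocked at fork node K ∈ conditioning set.
  P4: blocked at chain node C ∈ conditioning set.
  P5: blocked at chain node C ∈ conditioning set.
  P6: blocked at fork node C ∈ conditioning set.
{C, K} contains no descendant of R and blocks every backdoor path.
Every element of {C, K} is needed (dropping C leaves P6 open; dropping K leaves P3 open), so no proper subset is valid.
Among all size-2 subsets of the eligible variables, only {C, K} blocks every backdoor path, so it is the unique smallest valid adjustment set.

{C, K}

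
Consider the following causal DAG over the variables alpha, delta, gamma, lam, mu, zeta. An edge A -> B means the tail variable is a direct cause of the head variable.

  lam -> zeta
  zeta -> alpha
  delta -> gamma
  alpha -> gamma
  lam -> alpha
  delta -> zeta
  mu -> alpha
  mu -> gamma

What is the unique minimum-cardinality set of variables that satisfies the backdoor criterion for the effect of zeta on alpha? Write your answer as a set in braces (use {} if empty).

Variables eligible for adjustment (non-descendants of zeta, excluding zeta and alpha): {delta, lam, mu}.
Backdoor paths from zeta to alpha:
  P1: zeta <- lam -> alpha
  P2: zeta <- delta -> gamma <- mu -> alpha
  P3: zeta <- delta -> gamma <- alpha
The empty set is not sufficient: P1 (zeta <- lam -> alpha) has no collider blocking it and no conditioned non-collider, so it is open.
Try {lam}:
  P1: blocked at fork node lam ∈ conditioning set.
  P2: blocked at collider gamma (neither it nor any descendant is in the conditioning set).
  P3: blocked at collider gamma (neither it nor any descendant is in the conditioning set).
{lam} contains no descendant of zeta and blocks every backdoor path.
No other singleton works — e.g. {delta} leaves P1 open — so {lam} is the unique smallest valid adjustment set.

{lam}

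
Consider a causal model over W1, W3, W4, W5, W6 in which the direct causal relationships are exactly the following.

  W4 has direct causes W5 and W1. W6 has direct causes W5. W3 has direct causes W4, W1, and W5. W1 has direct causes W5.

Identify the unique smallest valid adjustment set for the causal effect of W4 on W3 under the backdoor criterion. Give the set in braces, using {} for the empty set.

{W1, W5}

Variables eligible for adjustment (non-descendants of W4, excluding W4 and W3): {W1, W5, W6}.
Backdoor paths from W4 to W3:
  P1: W4 <- W5 -> W1 -> W3
  P2: W4 <- W5 -> W3
  P3: W4 <- W1 <- W5 -> W3
  P4: W4 <- W1 -> W3
The empty set is not sufficient: P1 (W4 <- W5 -> W1 -> W3) has no collider blocking it and no conditioned non-collider, so it is open.
Try {W1, W5}:
  P1: blocked at fork node W5 ∈ conditioning set.
  P2: blocked at fork node W5 ∈ conditioning set.
  P3: blocked at chain node W1 ∈ conditioning set.
  P4: blocked at fork node W1 ∈ conditioning set.
{W1, W5} contains no descendant of W4 and blocks every backdoor path.
Every element of {W1, W5} is needed (dropping W1 leaves P4 open; dropping W5 leaves P2 open), so no proper subset is valid.
Among all size-2 subsets of the eligible variables, only {W1, W5} blocks every backdoor path, so it is the unique smallest valid adjustment set.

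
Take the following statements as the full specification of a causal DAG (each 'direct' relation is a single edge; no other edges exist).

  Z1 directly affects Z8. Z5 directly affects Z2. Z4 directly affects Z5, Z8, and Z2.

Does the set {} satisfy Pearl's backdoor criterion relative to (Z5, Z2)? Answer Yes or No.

Backdoor paths from Z5 to Z2 (paths whose first edge points into Z5):
  P1: Z5 <- Z4 -> Z2
Condition 1 (no descendant of Z5 in the set): holds — descendants of Z5 are {Z2}; none are in {}.
Condition 2 (every backdoor path blocked by {}):
  P1: open — no interior node is in the conditioning set.
{} does not satisfy the backdoor criterion.

No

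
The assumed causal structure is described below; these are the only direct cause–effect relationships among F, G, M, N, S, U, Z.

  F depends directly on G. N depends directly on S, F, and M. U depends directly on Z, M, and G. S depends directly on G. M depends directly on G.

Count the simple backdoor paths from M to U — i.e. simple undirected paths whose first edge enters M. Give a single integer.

1

A backdoor path from M to U is any simple undirected path whose first edge points into M (i.e. leaves M via a parent).
Parents of M: {G}.
Enumerating:
  P1: M <- G -> U
That exhausts the simple backdoor paths. Count: 1.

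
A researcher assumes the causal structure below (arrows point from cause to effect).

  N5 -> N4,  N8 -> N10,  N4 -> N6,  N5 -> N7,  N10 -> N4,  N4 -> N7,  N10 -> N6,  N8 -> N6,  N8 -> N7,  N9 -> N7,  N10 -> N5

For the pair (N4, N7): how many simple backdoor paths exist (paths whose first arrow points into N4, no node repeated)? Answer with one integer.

A backdoor path from N4 to N7 is any simple undirected path whose first edge points into N4 (i.e. leaves N4 via a parent).
Parents of N4: {N10, N5}.
Enumerating:
  P1: N4 <- N10 <- N8 -> N7
  P2: N4 <- N10 -> N5 -> N7
  P3: N4 <- N10 -> N6 <- N8 -> N7
  P4: N4 <- N5 <- N10 <- N8 -> N7
  P5: N4 <- N5 <- N10 -> N6 <- N8 -> N7
  P6: N4 <- N5 -> N7
That exhausts the simple backdoor paths. Count: 6.

6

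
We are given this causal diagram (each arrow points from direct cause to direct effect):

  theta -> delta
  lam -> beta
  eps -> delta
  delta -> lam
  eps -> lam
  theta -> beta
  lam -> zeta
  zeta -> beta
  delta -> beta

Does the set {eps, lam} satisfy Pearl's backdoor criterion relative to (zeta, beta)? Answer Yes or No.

Yes

Backdoor paths from zeta to beta (paths whose first edge points into zeta):
  P1: zeta <- lam <- eps -> delta <- theta -> beta
  P2: zeta <- lam <- eps -> delta -> beta
  P3: zeta <- lam <- delta <- theta -> beta
  P4: zeta <- lam <- delta -> beta
  P5: zeta <- lam -> beta
Condition 1 (no descendant of zeta in the set): holds — descendants of zeta are {beta}; none are in {eps, lam}.
Condition 2 (every backdoor path blocked by {eps, lam}):
  P1: blocked at chain node lam ∈ conditioning set.
  P2: blocked at chain node lam ∈ conditioning set.
  P3: blocked at chain node lam ∈ conditioning set.
  P4: blocked at chain node lam ∈ conditioning set.
  P5: blocked at fork node lam ∈ conditioning set.
{eps, lam} satisfies the backdoor criterion.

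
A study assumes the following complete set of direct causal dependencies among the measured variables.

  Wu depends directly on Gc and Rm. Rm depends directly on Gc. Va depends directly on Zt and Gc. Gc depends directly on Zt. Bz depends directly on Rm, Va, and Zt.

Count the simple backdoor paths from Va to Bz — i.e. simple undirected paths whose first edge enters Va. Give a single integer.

6

A backdoor path from Va to Bz is any simple undirected path whose first edge points into Va (i.e. leaves Va via a parent).
Parents of Va: {Gc, Zt}.
Enumerating:
  P1: Va <- Zt -> Gc -> Rm -> Bz
  P2: Va <- Zt -> Gc -> Wu <- Rm -> Bz
  P3: Va <- Zt -> Bz
  P4: Va <- Gc <- Zt -> Bz
  P5: Va <- Gc -> Rm -> Bz
  P6: Va <- Gc -> Wu <- Rm -> Bz
That exhausts the simple backdoor paths. Count: 6.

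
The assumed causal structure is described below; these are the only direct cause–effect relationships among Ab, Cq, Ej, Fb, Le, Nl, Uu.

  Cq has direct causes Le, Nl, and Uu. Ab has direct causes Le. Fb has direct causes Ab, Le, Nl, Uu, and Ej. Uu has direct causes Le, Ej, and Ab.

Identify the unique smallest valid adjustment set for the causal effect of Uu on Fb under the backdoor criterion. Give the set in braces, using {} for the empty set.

{Ab, Ej, Le}

Variables eligible for adjustment (non-descendants of Uu, excluding Uu and Fb): {Ab, Ej, Le, Nl}.
Backdoor paths from Uu to Fb:
  P1: Uu <- Ej -> Fb
  P2: Uu <- Le -> Ab -> Fb
  P3: Uu <- Le -> Fb
  P4: Uu <- Le -> Cq <- Nl -> Fb
  P5: Uu <- Ab <- Le -> Fb
  P6: Uu <- Ab <- Le -> Cq <- Nl -> Fb
  P7: Uu <- Ab -> Fb
The empty set is not sufficient: P1 (Uu <- Ej -> Fb) has no collider blocking it and no conditioned non-collider, so it is open.
Try {Ab, Ej, Le}:
  P1: blocked at fork node Ej ∈ conditioning set.
  P2: blocked at fork node Le ∈ conditioning set.
  P3: blocked at fork node Le ∈ conditioning set.
  P4: blocked at fork node Le ∈ conditioning set.
  P5: blocked at chain node Ab ∈ conditioning set.
  P6: blocked at chain node Ab ∈ conditioning set.
  P7: blocked at fork node Ab ∈ conditioning set.
{Ab, Ej, Le} contains no descendant of Uu and blocks every backdoor path.
Every element of {Ab, Ej, Le} is needed (dropping Ab leaves P7 open; dropping Ej leaves P1 open; dropping Le leaves P3 open), so no proper subset is valid.
Among all size-3 subsets of the eligible variables, only {Ab, Ej, Le} blocks every backdoor path, so it is the unique smallest valid adjustment set.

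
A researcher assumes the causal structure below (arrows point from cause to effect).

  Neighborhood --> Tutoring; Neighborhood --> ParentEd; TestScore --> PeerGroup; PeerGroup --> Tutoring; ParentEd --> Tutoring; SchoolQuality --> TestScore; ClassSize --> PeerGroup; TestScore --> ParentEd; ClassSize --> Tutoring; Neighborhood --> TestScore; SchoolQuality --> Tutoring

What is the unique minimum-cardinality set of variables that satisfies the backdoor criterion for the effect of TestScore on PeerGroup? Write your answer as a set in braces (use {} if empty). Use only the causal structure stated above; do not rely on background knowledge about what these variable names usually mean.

Variables eligible for adjustment (non-descendants of TestScore, excluding TestScore and PeerGroup): {ClassSize, Neighborhood, SchoolQuality}.
Backdoor paths from TestScore to PeerGroup:
  P1: TestScore <- SchoolQuality -> Tutoring <- ClassSize -> PeerGroup
  P2: TestScore <- SchoolQuality -> Tutoring <- PeerGroup
  P3: TestScore <- Neighborhood -> ParentEd -> Tutoring <- ClassSize -> PeerGroup
  P4: TestScore <- Neighborhood -> ParentEd -> Tutoring <- PeerGroup
  P5: TestScore <- Neighborhood -> Tutoring <- ClassSize -> PeerGroup
  P6: TestScore <- Neighborhood -> Tutoring <- PeerGroup
Each backdoor path contains an unconditioned collider, so every path is already blocked with the empty conditioning set:
  P1: blocked at collider Tutoring (neither it nor any descendant is in the conditioning set).
  P2: blocked at collider Tutoring (neither it nor any descendant is in the conditioning set).
  P3: blocked at collider Tutoring (neither it nor any descendant is in the conditioning set).
  P4: blocked at collider Tutoring (neither it nor any descendant is in the conditioning set).
  P5: blocked at collider Tutoring (neither it nor any descendant is in the conditioning set).
  P6: blocked at collider Tutoring (neither it nor any descendant is in the conditioning set).
The empty set is therefore the unique smallest valid set.

{}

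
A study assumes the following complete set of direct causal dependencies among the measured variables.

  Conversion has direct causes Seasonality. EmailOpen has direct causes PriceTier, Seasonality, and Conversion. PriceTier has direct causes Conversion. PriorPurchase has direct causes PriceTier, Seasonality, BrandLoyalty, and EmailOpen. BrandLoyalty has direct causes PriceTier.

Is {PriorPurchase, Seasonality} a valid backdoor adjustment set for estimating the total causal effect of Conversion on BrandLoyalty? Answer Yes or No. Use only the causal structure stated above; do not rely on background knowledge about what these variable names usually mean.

No

Backdoor paths from Conversion to BrandLoyalty (paths whose first edge points into Conversion):
  P1: Conversion <- Seasonality -> EmailOpen <- PriceTier -> BrandLoyalty
  P2: Conversion <- Seasonality -> EmailOpen <- PriceTier -> PriorPurchase <- BrandLoyalty
  P3: Conversion <- Seasonality -> EmailOpen -> PriorPurchase <- PriceTier -> BrandLoyalty
  P4: Conversion <- Seasonality -> EmailOpen -> PriorPurchase <- BrandLoyalty
  P5: Conversion <- Seasonality -> PriorPurchase <- PriceTier -> BrandLoyalty
  P6: Conversion <- Seasonality -> PriorPurchase <- BrandLoyalty
  P7: Conversion <- Seasonality -> PriorPurchase <- EmailOpen <- PriceTier -> BrandLoyalty
Condition 1 (no descendant of Conversion in the set): FAILS — PriorPurchase is a descendant of Conversion.
Condition 2 (every backdoor path blocked by {PriorPurchase, Seasonality}):
  P1: blocked at fork node Seasonality ∈ conditioning set.
  P2: blocked at fork node Seasonality ∈ conditioning set.
  P3: blocked at fork node Seasonality ∈ conditioning set.
  P4: blocked at fork node Seasonality ∈ conditioning set.
  P5: blocked at fork node Seasonality ∈ conditioning set.
  P6: blocked at fork node Seasonality ∈ conditioning set.
  P7: blocked at fork node Seasonality ∈ conditioning set.
{PriorPurchase, Seasonality} does not satisfy the backdoor criterion.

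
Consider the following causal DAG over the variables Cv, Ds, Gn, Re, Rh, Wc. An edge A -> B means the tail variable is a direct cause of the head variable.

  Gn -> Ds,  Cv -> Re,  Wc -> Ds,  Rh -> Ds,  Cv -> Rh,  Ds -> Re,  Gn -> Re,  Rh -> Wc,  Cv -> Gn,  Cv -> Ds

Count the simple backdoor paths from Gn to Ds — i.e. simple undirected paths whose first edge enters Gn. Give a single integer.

A backdoor path from Gn to Ds is any simple undirected path whose first edge points into Gn (i.e. leaves Gn via a parent).
Parents of Gn: {Cv}.
Enumerating:
  P1: Gn <- Cv -> Rh -> Wc -> Ds
  P2: Gn <- Cv -> Rh -> Ds
  P3: Gn <- Cv -> Ds
  P4: Gn <- Cv -> Re <- Ds
That exhausts the simple backdoor paths. Count: 4.

4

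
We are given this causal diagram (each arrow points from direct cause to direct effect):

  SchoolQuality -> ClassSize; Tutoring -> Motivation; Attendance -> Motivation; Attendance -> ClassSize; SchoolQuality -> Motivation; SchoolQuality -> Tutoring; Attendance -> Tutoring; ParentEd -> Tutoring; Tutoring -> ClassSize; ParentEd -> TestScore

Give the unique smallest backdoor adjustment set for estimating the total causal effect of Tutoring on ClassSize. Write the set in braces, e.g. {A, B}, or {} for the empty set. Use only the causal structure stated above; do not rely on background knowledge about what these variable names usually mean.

Variables eligible for adjustment (non-descendants of Tutoring, excluding Tutoring and ClassSize): {Attendance, ParentEd, SchoolQuality, TestScore}.
Backdoor paths from Tutoring to ClassSize:
  P1: Tutoring <- Attendance -> Motivation <- SchoolQuality -> ClassSize
  P2: Tutoring <- Attendance -> ClassSize
  P3: Tutoring <- SchoolQuality -> Motivation <- Attendance -> ClassSize
  P4: Tutoring <- SchoolQuality -> ClassSize
The empty set is not sufficient: P2 (Tutoring <- Attendance -> ClassSize) has no collider blocking it and no conditioned non-collider, so it is open.
Try {Attendance, SchoolQuality}:
  P1: blocked at fork node Attendance ∈ conditioning set.
  P2: blocked at fork node Attendance ∈ conditioning set.
  P3: blocked at fork node SchoolQuality ∈ conditioning set.
  P4: blocked at fork node SchoolQuality ∈ conditioning set.
{Attendance, SchoolQuality} contains no descendant of Tutoring and blocks every backdoor path.
Every element of {Attendance, SchoolQuality} is needed (dropping Attendance leaves P2 open; dropping SchoolQuality leaves P4 open), so no proper subset is valid.
Among all size-2 subsets of the eligible variables, only {Attendance, SchoolQuality} blocks every backdoor path, so it is the unique smallest valid adjustment set.

{Attendance, SchoolQuality}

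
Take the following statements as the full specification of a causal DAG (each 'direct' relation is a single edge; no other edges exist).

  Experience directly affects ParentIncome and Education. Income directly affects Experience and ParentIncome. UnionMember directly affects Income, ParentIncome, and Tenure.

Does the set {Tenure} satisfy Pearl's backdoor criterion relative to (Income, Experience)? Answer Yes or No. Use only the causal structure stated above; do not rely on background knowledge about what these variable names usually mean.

Yes

Backdoor paths from Income to Experience (paths whose first edge points into Income):
  P1: Income <- UnionMember -> ParentIncome <- Experience
Condition 1 (no descendant of Income in the set): holds — descendants of Income are {Education, Experience, ParentIncome}; none are in {Tenure}.
Condition 2 (every backdoor path blocked by {Tenure}):
  P1: blocked at collider ParentIncome (neither it nor any descendant is in the conditioning set).
{Tenure} satisfies the backdoor criterion.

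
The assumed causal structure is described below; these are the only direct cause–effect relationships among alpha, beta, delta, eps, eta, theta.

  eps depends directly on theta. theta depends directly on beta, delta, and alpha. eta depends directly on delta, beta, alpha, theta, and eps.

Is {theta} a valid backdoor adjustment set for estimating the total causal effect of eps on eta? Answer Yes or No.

Yes

Backdoor paths from eps to eta (paths whose first edge points into eps):
  P1: eps <- theta <- beta -> eta
  P2: eps <- theta <- delta -> eta
  P3: eps <- theta <- alpha -> eta
  P4: eps <- theta -> eta
Condition 1 (no descendant of eps in the set): holds — descendants of eps are {eta}; none are in {theta}.
Condition 2 (every backdoor path blocked by {theta}):
  P1: blocked at chain node theta ∈ conditioning set.
  P2: blocked at chain node theta ∈ conditioning set.
  P3: blocked at chain node theta ∈ conditioning set.
  P4: blocked at fork node theta ∈ conditioning set.
{theta} satisfies the backdoor criterion.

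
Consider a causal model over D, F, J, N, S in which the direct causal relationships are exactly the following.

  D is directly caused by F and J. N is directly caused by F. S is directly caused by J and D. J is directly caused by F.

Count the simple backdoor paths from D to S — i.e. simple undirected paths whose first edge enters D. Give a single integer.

A backdoor path from D to S is any simple undirected path whose first edge points into D (i.e. leaves D via a parent).
Parents of D: {F, J}.
Enumerating:
  P1: D <- F -> J -> S
  P2: D <- J -> S
That exhausts the simple backdoor paths. Count: 2.

2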